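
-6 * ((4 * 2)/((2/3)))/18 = -4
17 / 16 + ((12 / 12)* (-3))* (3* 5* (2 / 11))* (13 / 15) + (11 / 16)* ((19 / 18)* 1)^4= -95610695 / 18475776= -5.17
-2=-2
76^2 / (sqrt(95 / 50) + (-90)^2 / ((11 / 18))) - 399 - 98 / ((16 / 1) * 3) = -2043824576160125 / 5101833544824 - 698896 * sqrt(190) / 212576397701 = -400.61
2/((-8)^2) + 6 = 193/32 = 6.03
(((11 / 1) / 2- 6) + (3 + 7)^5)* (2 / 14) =199999 / 14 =14285.64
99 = 99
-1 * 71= -71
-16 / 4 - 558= -562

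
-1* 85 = -85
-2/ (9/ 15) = -3.33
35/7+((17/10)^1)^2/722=361289/72200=5.00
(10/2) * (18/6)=15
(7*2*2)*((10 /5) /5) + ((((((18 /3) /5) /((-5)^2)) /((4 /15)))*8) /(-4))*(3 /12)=11.11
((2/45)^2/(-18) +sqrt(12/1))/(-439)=2/8000775 - 2*sqrt(3)/439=-0.01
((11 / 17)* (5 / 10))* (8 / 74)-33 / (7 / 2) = -41360 / 4403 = -9.39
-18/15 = -6/5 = -1.20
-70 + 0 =-70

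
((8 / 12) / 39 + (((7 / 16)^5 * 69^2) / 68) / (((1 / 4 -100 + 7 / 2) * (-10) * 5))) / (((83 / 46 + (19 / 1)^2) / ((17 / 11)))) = 0.00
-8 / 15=-0.53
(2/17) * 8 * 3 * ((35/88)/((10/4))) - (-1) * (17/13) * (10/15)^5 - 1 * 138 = -137.38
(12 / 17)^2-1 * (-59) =17195 / 289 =59.50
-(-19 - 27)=46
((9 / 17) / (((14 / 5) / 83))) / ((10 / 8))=1494 / 119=12.55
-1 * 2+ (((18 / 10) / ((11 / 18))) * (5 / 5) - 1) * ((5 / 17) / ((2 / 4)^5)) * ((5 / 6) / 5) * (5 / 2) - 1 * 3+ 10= 7085 / 561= 12.63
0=0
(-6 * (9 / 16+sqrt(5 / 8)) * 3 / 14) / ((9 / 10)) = -5 * sqrt(10) / 14 - 45 / 56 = -1.93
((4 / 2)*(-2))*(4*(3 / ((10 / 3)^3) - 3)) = 5838 / 125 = 46.70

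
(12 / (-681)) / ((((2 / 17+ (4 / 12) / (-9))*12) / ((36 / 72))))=-0.01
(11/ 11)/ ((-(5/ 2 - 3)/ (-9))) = -18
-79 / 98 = -0.81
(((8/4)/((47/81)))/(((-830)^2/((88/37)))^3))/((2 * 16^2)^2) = 107811/199256065130551802624000000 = 0.00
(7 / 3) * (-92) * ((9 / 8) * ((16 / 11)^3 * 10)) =-9891840 / 1331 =-7431.89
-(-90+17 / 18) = 1603 / 18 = 89.06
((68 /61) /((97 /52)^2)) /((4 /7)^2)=0.98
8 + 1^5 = 9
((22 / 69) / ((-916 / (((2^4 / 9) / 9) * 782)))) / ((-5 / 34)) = 101728 / 278235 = 0.37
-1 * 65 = -65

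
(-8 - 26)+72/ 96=-33.25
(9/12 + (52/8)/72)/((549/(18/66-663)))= -495/488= -1.01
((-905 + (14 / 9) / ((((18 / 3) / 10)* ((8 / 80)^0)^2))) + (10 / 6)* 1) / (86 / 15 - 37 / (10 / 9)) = 243200 / 7443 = 32.67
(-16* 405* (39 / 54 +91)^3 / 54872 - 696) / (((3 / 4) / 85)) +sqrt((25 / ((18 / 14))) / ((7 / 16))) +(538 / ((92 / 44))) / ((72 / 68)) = -44325328650754 / 4259439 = -10406377.14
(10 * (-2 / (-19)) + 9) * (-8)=-1528 / 19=-80.42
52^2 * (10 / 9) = 27040 / 9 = 3004.44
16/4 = 4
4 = 4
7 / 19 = 0.37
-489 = -489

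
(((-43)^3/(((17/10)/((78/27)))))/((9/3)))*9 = -20671820/51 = -405329.80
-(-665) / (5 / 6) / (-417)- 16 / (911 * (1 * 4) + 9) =-973922 / 507767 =-1.92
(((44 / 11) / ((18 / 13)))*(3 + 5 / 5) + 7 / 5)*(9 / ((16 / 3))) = 1749 / 80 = 21.86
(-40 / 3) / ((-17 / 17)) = 40 / 3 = 13.33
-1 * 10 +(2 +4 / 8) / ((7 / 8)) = -50 / 7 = -7.14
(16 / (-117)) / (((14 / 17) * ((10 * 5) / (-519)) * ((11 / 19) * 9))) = 223516 / 675675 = 0.33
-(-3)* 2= 6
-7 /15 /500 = -7 /7500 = -0.00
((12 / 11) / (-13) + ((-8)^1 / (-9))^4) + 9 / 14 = 1.18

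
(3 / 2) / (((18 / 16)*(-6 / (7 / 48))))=-7 / 216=-0.03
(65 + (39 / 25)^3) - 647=-9034431 / 15625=-578.20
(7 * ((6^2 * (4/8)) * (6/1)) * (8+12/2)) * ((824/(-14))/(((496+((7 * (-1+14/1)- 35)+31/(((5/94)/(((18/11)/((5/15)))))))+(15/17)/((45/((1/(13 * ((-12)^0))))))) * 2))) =-11357826480/124455763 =-91.26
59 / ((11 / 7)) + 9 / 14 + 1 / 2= 38.69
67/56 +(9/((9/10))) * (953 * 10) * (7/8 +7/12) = 23348701/168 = 138980.36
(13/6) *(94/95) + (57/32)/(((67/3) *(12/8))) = 671237/305520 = 2.20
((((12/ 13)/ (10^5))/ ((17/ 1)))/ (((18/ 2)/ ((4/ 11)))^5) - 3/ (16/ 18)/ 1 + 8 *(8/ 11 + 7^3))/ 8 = 48101389217831504149/ 140112534018600000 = 343.31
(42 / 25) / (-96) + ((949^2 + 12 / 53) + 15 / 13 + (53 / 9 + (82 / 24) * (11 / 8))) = 4467760720211 / 4960800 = 900612.95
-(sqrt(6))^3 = -6 * sqrt(6) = -14.70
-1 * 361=-361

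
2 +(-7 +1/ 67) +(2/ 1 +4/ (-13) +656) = 568508/ 871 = 652.71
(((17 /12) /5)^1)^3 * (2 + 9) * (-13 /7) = -702559 /1512000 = -0.46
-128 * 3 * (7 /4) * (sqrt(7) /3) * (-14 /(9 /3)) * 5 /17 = 15680 * sqrt(7) /51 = 813.44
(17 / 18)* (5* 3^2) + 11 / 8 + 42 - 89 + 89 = 687 / 8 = 85.88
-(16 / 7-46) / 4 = 153 / 14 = 10.93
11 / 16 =0.69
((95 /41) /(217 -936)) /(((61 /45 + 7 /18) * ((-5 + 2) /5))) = 14250 /4628203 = 0.00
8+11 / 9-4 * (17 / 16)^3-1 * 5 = -5305 / 9216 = -0.58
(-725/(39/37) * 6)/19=-53650/247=-217.21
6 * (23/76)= 69/38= 1.82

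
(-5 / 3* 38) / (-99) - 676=-200582 / 297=-675.36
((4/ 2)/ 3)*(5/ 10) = 1/ 3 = 0.33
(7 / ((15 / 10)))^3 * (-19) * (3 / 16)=-6517 / 18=-362.06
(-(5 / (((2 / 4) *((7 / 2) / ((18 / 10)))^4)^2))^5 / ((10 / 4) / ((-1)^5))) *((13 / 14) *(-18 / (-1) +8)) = 56249266176627729490049348514368735068627252499145818112 / 648544523957581199650158610523329218267463147640228271484375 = 0.00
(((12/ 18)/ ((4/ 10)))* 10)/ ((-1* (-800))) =1/ 48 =0.02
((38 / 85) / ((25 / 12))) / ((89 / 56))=0.14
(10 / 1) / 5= 2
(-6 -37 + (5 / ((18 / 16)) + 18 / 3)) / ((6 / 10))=-1465 / 27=-54.26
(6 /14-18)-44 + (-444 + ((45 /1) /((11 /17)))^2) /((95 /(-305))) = -227941796 /16093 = -14164.03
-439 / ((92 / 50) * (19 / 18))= -98775 / 437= -226.03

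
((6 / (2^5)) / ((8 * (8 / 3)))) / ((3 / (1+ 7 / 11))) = 27 / 5632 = 0.00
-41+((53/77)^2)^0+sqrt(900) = -10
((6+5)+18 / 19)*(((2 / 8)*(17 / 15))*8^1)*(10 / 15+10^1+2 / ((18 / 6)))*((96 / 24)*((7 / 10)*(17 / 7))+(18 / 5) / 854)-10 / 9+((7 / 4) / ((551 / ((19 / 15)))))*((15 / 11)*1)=4861612173199 / 2329242300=2087.21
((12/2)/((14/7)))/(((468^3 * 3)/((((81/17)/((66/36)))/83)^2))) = 81/8468167454032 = 0.00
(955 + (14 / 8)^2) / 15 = 63.87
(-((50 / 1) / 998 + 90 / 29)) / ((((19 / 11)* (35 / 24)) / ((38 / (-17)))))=4819056 / 1722049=2.80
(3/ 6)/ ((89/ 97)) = 97/ 178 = 0.54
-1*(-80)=80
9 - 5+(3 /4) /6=33 /8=4.12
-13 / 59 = -0.22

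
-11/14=-0.79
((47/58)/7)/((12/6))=47/812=0.06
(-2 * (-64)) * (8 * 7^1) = 7168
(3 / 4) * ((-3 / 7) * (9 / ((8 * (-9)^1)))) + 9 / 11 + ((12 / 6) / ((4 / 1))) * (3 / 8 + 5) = 8737 / 2464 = 3.55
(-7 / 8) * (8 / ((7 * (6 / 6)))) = -1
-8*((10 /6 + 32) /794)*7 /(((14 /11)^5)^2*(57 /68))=-44534558039917 /175327060378176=-0.25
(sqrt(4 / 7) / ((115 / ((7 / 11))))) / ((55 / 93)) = 186 * sqrt(7) / 69575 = 0.01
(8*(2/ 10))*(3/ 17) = 24/ 85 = 0.28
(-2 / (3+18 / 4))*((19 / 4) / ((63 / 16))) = -304 / 945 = -0.32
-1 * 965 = -965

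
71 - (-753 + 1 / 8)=6591 / 8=823.88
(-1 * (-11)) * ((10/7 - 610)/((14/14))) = -46860/7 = -6694.29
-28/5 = -5.60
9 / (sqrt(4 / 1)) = 9 / 2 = 4.50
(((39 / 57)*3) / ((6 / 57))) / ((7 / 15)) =41.79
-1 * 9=-9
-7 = -7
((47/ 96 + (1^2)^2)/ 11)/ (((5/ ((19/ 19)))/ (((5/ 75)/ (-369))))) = -13/ 2656800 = -0.00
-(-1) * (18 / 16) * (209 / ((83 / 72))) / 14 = 16929 / 1162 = 14.57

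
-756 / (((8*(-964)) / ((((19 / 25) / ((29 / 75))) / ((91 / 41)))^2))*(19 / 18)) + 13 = 12537974989 / 959086492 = 13.07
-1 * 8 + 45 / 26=-163 / 26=-6.27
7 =7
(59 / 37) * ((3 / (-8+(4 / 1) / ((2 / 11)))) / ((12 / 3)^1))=177 / 2072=0.09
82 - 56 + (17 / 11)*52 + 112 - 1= 2391 / 11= 217.36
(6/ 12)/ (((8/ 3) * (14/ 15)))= 45/ 224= 0.20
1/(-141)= -1/141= -0.01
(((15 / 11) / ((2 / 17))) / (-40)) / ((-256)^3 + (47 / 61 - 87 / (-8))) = 3111 / 180120065950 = 0.00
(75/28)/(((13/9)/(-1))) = -675/364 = -1.85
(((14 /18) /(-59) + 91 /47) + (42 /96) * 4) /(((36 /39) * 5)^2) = 61966723 /359380800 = 0.17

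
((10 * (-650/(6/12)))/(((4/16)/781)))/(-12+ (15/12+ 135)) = -2288000/7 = -326857.14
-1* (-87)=87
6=6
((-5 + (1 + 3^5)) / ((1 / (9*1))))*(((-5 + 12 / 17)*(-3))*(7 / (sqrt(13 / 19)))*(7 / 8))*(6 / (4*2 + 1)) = 7694127*sqrt(247) / 884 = 136790.38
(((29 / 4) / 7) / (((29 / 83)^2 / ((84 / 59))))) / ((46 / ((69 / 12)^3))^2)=5783473947 / 28033024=206.31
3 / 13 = 0.23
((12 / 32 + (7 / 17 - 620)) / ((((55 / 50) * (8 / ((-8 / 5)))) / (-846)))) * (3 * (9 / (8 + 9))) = -961796673 / 6358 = -151273.46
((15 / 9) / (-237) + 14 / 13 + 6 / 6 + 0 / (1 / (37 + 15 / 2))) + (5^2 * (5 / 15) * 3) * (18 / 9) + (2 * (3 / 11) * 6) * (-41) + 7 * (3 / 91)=-8325103 / 101673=-81.88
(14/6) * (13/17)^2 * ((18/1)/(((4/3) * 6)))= 3549/1156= 3.07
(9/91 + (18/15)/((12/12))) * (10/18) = 197/273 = 0.72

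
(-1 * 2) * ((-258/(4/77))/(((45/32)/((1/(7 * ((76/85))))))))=64328/57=1128.56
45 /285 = 3 /19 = 0.16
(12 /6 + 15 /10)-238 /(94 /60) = -13951 /94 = -148.41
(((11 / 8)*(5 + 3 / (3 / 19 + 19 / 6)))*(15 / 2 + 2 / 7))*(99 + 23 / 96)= 3650423843 / 582144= 6270.65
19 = 19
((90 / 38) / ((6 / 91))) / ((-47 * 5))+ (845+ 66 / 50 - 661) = 8267713 / 44650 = 185.17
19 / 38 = 0.50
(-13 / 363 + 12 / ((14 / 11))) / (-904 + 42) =-23867 / 2190342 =-0.01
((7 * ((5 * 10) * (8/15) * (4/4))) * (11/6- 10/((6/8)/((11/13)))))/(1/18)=-412720/13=-31747.69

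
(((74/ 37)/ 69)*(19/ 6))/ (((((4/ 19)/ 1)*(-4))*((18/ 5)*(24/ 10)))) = -9025/ 715392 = -0.01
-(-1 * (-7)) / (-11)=7 / 11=0.64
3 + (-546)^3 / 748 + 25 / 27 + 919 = -1094046665 / 5049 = -216685.81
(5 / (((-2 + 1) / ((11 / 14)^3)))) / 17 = -6655 / 46648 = -0.14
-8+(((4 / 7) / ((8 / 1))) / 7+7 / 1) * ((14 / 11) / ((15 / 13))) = -103 / 385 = -0.27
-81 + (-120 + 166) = -35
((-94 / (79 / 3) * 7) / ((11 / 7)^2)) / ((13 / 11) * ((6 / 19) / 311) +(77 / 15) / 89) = -763024501890 / 4439767057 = -171.86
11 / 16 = 0.69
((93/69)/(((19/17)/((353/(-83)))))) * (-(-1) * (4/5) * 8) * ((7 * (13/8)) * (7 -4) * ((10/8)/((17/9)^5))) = -176405285511/3029390191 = -58.23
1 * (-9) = -9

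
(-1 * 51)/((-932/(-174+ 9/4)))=-35037/3728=-9.40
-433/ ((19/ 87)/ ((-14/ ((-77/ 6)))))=-452052/ 209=-2162.93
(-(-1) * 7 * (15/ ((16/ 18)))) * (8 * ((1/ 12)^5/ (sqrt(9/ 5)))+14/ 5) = 35 * sqrt(5)/ 27648+1323/ 4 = 330.75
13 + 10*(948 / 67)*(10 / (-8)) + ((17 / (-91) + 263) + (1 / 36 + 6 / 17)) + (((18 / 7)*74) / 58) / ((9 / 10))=11142722593 / 108209556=102.97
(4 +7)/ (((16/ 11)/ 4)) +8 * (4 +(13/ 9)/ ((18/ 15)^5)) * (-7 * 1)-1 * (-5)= -483890/ 2187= -221.26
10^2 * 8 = 800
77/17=4.53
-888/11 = -80.73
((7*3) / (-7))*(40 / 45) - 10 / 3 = -6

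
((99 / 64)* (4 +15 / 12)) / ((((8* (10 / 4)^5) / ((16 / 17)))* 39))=693 / 2762500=0.00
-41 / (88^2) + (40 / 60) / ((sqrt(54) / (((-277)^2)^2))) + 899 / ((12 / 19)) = 33068693 / 23232 + 5887339441 * sqrt(6) / 27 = 534111703.89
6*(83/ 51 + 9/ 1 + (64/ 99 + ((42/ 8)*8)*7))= 1027552/ 561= 1831.64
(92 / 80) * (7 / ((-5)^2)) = 0.32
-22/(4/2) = -11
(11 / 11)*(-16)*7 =-112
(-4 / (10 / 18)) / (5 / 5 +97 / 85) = -306 / 91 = -3.36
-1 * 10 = -10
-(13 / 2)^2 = -42.25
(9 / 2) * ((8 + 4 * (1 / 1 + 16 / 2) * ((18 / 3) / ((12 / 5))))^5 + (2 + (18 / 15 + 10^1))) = 203382179577 / 5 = 40676435915.40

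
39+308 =347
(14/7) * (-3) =-6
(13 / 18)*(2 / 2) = 0.72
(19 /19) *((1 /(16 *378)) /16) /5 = 1 /483840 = 0.00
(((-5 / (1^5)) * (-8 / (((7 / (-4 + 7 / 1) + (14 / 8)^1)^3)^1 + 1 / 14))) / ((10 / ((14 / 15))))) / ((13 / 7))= 1580544 / 53586455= 0.03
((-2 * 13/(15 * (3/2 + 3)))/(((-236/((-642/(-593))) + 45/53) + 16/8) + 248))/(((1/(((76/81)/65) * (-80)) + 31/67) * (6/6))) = 24025441024/826575453675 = 0.03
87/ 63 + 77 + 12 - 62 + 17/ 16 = 9893/ 336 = 29.44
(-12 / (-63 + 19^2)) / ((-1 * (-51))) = -2 / 2533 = -0.00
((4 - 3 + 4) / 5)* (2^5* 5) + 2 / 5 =160.40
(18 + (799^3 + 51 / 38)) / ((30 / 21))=135681923279 / 380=357057692.84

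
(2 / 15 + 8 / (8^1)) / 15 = 17 / 225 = 0.08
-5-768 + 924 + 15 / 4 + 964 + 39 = 1157.75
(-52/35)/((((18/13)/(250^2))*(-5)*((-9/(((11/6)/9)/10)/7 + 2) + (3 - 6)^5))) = -9295000/210753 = -44.10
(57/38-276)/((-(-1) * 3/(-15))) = 2745/2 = 1372.50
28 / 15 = 1.87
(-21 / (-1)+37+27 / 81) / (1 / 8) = 1400 / 3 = 466.67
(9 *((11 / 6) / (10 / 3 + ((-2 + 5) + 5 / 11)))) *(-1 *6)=-3267 / 224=-14.58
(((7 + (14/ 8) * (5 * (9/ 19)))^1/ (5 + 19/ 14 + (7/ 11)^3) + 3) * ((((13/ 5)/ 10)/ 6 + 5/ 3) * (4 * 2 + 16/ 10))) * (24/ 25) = 9479485296/ 128396875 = 73.83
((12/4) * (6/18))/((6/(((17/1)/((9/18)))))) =5.67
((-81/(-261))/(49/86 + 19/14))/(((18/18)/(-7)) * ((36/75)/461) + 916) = 43709715/248593840832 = 0.00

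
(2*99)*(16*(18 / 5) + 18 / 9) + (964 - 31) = 63669 / 5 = 12733.80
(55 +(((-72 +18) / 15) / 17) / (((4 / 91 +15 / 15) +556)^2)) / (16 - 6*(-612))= 1334752730513 / 89501238749320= 0.01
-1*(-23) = 23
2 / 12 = 1 / 6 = 0.17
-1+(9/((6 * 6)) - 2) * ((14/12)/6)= -193/144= -1.34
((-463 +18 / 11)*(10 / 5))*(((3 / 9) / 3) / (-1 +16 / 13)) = -131950 / 297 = -444.28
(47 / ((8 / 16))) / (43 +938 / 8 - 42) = 376 / 473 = 0.79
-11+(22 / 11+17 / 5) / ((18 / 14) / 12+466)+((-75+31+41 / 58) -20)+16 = -220583307 / 3784790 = -58.28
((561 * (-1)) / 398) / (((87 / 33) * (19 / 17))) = -104907 / 219298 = -0.48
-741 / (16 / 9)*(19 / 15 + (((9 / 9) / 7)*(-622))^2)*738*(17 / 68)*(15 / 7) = -14283307268451 / 10976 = -1301321726.35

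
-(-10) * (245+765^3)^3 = 897332979078519701985530000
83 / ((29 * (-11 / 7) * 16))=-581 / 5104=-0.11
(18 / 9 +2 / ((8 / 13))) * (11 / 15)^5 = 1127357 / 1012500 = 1.11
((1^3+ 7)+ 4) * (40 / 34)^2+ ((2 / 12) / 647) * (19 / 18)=335410291 / 20194164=16.61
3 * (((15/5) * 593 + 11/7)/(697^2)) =912/82943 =0.01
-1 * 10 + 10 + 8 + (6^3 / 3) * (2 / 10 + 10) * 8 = 29416 / 5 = 5883.20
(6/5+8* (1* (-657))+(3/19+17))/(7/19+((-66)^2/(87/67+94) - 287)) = 317702276/14613761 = 21.74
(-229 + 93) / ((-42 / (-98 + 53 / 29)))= -189652 / 609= -311.42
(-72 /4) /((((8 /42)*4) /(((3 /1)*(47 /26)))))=-26649 /208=-128.12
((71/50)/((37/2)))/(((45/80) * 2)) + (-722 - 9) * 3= -2192.93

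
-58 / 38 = -29 / 19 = -1.53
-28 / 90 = -14 / 45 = -0.31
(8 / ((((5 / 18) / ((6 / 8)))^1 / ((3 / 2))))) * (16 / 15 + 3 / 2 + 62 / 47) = 147933 / 1175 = 125.90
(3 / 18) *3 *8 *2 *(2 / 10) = 8 / 5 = 1.60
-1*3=-3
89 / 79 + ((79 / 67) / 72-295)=-111987743 / 381096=-293.86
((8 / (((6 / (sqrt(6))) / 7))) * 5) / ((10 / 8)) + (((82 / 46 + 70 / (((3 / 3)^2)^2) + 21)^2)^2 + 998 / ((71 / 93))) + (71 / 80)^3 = 112 * sqrt(6) / 3 + 753899811736141582721 / 10172780032000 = 74109608.15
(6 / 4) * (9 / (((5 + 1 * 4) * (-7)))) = -3 / 14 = -0.21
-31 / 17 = -1.82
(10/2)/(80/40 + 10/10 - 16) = -5/13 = -0.38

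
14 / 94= 0.15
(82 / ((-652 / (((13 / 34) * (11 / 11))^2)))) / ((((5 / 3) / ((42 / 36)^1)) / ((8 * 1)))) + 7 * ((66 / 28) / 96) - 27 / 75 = -21939687 / 75371200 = -0.29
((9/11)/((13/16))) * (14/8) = 252/143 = 1.76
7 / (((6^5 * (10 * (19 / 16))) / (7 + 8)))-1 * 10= -61553 / 6156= -10.00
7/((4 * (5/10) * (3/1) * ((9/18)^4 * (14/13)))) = 52/3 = 17.33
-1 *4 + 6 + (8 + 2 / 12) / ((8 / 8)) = 61 / 6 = 10.17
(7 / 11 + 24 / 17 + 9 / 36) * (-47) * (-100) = 2019825 / 187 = 10801.20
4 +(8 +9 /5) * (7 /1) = 363 /5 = 72.60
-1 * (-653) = 653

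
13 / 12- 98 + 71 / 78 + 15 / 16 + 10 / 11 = -646313 / 6864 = -94.16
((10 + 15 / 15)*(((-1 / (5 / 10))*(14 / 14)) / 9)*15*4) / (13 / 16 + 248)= -7040 / 11943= -0.59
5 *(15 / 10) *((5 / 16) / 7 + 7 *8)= 94155 / 224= 420.33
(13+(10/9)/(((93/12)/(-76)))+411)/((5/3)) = 115256/465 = 247.86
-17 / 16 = -1.06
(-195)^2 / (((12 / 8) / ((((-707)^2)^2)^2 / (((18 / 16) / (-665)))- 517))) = -2806232510184705532429346671850 / 3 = -935410836728235177476448900000.00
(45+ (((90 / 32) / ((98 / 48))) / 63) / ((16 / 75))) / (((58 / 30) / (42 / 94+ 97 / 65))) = 2199484935 / 48620936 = 45.24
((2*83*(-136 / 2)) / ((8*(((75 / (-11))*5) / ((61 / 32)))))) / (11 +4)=946781 / 180000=5.26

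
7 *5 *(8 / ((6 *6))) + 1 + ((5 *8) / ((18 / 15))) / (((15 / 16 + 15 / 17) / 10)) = 57007 / 297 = 191.94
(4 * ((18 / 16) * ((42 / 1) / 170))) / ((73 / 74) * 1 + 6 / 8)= 13986 / 21845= 0.64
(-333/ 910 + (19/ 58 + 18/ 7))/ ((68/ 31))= 259036/ 224315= 1.15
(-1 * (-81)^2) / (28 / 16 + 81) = -79.29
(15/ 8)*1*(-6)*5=-225/ 4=-56.25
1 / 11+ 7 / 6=83 / 66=1.26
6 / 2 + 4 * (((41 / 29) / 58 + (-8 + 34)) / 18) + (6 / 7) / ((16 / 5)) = 1278805 / 141288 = 9.05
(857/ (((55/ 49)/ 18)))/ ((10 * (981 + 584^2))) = 0.00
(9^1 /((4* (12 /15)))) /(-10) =-9 /32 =-0.28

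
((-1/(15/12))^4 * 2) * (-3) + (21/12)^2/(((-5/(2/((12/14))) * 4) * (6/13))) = -2326847/720000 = -3.23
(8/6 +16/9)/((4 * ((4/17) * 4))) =119/144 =0.83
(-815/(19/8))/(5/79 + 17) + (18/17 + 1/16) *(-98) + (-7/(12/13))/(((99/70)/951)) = -450810821525/86209992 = -5229.22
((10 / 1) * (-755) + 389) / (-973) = 1023 / 139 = 7.36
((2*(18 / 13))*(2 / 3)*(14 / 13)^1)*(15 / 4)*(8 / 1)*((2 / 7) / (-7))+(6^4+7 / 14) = 3061759 / 2366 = 1294.07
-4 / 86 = -2 / 43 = -0.05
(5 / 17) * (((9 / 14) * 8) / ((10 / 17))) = 2.57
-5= -5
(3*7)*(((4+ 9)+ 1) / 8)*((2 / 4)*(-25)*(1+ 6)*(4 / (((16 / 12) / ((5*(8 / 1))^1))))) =-385875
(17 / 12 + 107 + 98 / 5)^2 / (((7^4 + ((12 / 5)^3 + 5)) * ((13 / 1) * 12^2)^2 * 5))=58997761 / 152639865151488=0.00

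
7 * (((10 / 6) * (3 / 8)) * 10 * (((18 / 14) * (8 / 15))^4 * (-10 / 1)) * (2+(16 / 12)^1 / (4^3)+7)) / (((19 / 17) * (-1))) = 25439616 / 32585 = 780.72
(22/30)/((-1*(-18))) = 11/270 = 0.04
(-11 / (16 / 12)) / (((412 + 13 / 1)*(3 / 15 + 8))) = -33 / 13940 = -0.00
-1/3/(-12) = 1/36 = 0.03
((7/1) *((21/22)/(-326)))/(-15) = 49/35860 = 0.00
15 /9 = 5 /3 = 1.67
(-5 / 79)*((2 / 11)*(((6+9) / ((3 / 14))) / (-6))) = 350 / 2607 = 0.13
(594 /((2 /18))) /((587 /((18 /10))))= 48114 /2935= 16.39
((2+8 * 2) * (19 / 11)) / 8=171 / 44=3.89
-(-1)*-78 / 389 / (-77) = 78 / 29953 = 0.00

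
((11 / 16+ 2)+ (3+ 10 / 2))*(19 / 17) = 3249 / 272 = 11.94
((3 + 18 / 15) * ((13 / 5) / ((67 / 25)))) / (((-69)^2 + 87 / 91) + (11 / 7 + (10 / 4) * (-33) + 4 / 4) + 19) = 49686 / 57324329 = 0.00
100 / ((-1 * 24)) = -4.17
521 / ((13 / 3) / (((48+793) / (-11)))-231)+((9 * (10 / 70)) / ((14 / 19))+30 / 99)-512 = -512.21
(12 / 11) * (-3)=-36 / 11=-3.27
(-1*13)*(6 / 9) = -26 / 3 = -8.67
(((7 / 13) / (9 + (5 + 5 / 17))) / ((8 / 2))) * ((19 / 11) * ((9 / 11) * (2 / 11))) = 2261 / 934362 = 0.00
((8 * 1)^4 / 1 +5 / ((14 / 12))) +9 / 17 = 487997 / 119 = 4100.82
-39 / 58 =-0.67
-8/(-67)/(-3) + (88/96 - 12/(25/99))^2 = 13096140187/6030000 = 2171.83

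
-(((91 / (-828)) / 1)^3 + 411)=-233308966301 / 567663552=-411.00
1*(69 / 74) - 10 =-671 / 74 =-9.07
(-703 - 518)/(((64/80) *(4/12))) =-18315/4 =-4578.75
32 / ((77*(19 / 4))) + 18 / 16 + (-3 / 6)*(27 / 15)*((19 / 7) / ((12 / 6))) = -523 / 58520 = -0.01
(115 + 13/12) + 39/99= 5125/44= 116.48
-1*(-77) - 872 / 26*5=-1179 / 13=-90.69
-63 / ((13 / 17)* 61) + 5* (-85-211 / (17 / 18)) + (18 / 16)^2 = -1330536967 / 862784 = -1542.14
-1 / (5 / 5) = -1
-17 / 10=-1.70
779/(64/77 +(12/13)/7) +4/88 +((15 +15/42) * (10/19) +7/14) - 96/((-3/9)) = 1559160865/1410332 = 1105.53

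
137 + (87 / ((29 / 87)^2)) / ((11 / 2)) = 3073 / 11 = 279.36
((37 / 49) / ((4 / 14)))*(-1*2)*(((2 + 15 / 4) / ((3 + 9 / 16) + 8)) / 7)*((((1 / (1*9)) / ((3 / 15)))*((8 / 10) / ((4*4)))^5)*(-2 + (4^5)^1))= -1679 / 25200000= -0.00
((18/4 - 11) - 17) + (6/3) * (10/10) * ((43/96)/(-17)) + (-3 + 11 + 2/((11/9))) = -124913/8976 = -13.92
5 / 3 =1.67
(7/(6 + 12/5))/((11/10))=25/33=0.76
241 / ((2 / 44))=5302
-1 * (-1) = 1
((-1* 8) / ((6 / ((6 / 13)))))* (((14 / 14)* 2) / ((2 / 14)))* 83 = -9296 / 13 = -715.08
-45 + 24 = -21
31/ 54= 0.57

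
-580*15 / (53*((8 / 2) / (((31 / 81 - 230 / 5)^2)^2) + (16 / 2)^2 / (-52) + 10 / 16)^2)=-1089883852833632113489249452500000000 / 2436407519189229487615262688172071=-447.33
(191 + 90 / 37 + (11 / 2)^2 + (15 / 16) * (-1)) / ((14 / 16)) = 131865 / 518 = 254.57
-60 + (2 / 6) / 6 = -1079 / 18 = -59.94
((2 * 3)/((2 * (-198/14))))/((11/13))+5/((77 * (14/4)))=-4129/17787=-0.23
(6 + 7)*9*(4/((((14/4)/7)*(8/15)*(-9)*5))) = -39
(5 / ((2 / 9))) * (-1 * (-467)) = 21015 / 2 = 10507.50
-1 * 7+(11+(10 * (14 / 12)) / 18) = 251 / 54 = 4.65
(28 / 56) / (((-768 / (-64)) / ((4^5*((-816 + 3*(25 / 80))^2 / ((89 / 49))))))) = 2777772123 / 178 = 15605461.37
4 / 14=0.29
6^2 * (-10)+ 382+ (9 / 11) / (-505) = 122201 / 5555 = 22.00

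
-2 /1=-2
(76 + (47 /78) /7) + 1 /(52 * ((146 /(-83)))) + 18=14998589 /159432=94.08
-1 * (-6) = 6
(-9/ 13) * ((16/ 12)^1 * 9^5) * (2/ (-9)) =157464/ 13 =12112.62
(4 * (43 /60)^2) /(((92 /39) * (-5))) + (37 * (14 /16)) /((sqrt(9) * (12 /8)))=2906389 /414000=7.02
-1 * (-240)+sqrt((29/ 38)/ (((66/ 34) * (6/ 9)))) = sqrt(103037)/ 418+240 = 240.77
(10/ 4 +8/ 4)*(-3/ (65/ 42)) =-567/ 65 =-8.72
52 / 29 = 1.79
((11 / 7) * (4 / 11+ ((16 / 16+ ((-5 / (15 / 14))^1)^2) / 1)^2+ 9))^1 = 470618 / 567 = 830.01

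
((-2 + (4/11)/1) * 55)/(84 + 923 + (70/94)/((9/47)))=-0.09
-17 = -17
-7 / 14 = -1 / 2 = -0.50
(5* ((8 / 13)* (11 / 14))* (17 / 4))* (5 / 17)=275 / 91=3.02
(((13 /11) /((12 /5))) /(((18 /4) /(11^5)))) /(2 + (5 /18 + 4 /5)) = 4758325 /831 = 5726.02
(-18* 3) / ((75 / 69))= -1242 / 25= -49.68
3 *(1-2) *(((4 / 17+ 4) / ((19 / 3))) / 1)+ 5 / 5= -325 / 323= -1.01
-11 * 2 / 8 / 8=-11 / 32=-0.34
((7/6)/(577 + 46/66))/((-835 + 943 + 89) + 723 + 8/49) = 3773/1719115264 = 0.00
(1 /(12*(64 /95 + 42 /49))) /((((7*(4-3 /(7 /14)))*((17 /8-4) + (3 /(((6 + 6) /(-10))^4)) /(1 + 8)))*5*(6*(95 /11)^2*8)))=3267 /25782886000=0.00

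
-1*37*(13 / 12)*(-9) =1443 / 4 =360.75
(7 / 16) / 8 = 7 / 128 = 0.05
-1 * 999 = -999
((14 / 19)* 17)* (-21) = -4998 / 19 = -263.05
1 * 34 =34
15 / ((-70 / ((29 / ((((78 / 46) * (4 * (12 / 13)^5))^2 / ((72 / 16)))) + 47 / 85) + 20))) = -5.76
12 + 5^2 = 37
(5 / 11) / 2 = 5 / 22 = 0.23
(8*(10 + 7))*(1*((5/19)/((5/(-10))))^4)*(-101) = -137360000/130321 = -1054.01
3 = 3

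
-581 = -581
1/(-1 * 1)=-1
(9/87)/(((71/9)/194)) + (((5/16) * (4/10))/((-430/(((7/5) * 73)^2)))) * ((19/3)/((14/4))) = -783628663/265611000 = -2.95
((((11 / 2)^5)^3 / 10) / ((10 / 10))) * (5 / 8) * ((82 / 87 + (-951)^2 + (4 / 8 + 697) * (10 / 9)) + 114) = 41125171140575691305389 / 5701632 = 7212877144750080.56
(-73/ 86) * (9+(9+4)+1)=-19.52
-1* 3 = -3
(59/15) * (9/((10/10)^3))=177/5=35.40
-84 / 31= -2.71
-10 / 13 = -0.77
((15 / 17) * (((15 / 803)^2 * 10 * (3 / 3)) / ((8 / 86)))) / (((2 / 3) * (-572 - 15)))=-2176875 / 25738196044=-0.00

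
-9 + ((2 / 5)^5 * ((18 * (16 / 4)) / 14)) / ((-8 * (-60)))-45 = -54.00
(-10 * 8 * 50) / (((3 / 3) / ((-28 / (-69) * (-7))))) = 784000 / 69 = 11362.32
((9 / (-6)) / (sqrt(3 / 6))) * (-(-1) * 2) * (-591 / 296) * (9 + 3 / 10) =164889 * sqrt(2) / 2960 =78.78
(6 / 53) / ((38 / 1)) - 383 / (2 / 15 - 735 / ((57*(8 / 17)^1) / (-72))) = -108232146 / 566249191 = -0.19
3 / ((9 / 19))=19 / 3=6.33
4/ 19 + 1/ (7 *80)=2259/ 10640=0.21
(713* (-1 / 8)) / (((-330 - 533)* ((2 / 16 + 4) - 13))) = -713 / 61273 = -0.01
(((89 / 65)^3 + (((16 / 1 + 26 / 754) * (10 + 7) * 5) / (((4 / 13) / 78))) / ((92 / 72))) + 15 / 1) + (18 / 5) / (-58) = 49532532377348 / 183174875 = 270411.17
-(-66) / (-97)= -66 / 97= -0.68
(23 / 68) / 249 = 23 / 16932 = 0.00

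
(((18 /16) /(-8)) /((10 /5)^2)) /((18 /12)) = -0.02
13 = 13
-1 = -1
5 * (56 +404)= 2300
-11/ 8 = -1.38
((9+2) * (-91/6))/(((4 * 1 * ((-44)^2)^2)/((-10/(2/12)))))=455/681472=0.00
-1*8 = -8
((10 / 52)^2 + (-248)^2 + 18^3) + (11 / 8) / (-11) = 91038153 / 1352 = 67335.91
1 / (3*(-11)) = -1 / 33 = -0.03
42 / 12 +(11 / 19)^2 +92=69193 / 722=95.84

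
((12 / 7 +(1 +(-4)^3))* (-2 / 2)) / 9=143 / 21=6.81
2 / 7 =0.29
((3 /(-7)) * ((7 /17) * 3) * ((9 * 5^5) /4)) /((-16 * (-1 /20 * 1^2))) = -1265625 /272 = -4653.03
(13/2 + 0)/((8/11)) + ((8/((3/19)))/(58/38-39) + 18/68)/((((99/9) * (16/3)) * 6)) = 28549517/3195456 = 8.93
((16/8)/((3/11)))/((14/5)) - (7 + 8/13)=-1364/273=-5.00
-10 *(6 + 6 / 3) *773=-61840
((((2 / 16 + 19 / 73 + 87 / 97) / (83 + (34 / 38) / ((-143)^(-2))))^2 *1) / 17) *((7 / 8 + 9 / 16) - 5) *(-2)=108555047681553 / 53220801968562709350400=0.00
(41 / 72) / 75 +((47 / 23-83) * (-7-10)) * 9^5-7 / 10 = 10093339962403 / 124200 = 81266827.39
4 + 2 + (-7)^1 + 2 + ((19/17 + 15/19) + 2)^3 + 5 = 65.64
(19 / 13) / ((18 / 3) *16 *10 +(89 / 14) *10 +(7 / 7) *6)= 133 / 93691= 0.00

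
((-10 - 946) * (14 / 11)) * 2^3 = -107072 / 11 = -9733.82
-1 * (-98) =98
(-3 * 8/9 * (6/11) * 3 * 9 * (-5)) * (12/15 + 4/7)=20736/77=269.30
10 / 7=1.43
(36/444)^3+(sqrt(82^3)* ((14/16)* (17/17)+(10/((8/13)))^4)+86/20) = 2178349/506530+731884809* sqrt(82)/128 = 51777338.85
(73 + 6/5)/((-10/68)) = -12614/25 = -504.56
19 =19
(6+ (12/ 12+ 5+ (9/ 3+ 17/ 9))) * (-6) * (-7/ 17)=2128/ 51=41.73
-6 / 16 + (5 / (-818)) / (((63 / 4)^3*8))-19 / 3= -5488448461 / 818153784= -6.71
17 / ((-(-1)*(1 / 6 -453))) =-0.04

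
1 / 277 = 0.00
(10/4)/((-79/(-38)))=95/79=1.20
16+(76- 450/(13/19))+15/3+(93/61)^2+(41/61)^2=-557.92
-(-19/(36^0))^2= -361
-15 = -15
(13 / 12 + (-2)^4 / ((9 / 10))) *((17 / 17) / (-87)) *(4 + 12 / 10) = -8827 / 7830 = -1.13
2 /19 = 0.11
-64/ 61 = -1.05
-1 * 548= -548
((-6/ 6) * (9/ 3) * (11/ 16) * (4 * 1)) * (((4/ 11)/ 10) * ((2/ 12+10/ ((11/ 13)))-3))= -593/ 220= -2.70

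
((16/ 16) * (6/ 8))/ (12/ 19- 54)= -19/ 1352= -0.01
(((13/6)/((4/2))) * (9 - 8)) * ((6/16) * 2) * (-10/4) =-65/32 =-2.03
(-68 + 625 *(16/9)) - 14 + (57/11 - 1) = 102296/99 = 1033.29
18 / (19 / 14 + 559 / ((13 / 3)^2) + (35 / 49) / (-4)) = 2184 / 3755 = 0.58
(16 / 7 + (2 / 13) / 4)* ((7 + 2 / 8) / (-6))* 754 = -118581 / 56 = -2117.52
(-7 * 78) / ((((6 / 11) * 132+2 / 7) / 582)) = -1112202 / 253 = -4396.06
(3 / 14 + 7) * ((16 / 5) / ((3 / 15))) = 808 / 7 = 115.43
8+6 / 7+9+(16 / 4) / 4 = 132 / 7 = 18.86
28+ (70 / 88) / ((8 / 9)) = 10171 / 352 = 28.89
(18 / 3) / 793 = 6 / 793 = 0.01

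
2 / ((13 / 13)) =2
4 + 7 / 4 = 5.75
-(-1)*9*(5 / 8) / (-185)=-9 / 296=-0.03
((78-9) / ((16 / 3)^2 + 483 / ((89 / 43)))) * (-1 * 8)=-442152 / 209705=-2.11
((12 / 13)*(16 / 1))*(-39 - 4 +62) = 3648 / 13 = 280.62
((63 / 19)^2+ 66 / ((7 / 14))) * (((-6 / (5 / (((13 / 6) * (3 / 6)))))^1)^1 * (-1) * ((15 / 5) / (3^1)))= 671073 / 3610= 185.89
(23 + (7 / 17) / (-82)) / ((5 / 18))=82.78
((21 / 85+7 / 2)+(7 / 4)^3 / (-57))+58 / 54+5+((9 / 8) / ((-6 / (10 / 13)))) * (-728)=320171237 / 2790720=114.73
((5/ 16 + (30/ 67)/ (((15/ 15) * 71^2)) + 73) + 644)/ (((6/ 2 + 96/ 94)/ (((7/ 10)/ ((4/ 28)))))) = 1275310200871/ 1459067040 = 874.06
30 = 30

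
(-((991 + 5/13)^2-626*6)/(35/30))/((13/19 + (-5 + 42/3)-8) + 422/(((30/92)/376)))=-35368310475/20507276608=-1.72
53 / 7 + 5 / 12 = 671 / 84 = 7.99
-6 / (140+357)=-6 / 497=-0.01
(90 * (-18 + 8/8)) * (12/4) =-4590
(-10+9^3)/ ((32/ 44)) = 7909/ 8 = 988.62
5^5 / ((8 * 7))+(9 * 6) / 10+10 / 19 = 328403 / 5320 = 61.73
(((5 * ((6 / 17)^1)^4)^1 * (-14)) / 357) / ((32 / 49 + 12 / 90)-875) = 3175200 / 912324855779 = 0.00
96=96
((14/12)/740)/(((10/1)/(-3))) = -7/14800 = -0.00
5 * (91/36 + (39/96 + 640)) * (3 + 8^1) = 10184075/288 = 35361.37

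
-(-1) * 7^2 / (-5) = -49 / 5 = -9.80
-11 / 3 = -3.67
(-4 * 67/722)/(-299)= 0.00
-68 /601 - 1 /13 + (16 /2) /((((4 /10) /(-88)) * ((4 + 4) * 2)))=-110.19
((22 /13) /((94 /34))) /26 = 187 /7943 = 0.02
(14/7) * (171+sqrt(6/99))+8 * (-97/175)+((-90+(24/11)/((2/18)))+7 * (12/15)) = 2 * sqrt(66)/33+525144/1925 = 273.29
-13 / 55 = -0.24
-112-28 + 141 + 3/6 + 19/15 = 83/30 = 2.77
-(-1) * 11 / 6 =11 / 6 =1.83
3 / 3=1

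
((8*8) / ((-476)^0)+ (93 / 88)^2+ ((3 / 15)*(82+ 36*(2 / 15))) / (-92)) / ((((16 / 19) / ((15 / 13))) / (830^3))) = 235567561514467725 / 4630912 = 50868503118.71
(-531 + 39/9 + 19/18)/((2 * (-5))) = 9461/180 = 52.56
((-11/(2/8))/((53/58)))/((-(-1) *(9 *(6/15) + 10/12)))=-76560/7049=-10.86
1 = 1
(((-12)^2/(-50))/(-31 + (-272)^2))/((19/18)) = -16/433675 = -0.00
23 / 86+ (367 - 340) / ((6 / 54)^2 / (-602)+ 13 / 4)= 233740601 / 27257786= 8.58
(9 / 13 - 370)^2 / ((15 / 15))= 23049601 / 169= 136388.17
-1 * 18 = -18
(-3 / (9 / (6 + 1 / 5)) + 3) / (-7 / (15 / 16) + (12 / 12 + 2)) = -14 / 67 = -0.21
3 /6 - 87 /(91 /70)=-1727 /26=-66.42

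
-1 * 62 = -62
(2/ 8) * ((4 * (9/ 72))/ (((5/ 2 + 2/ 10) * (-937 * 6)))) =-5/ 607176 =-0.00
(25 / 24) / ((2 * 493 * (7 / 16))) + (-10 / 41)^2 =1077325 / 17403393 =0.06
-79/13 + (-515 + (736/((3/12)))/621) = -516.34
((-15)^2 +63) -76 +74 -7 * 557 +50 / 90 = -32512 / 9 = -3612.44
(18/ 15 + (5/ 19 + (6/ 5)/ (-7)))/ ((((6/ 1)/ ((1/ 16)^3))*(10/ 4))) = 859/ 40857600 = 0.00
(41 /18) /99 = 0.02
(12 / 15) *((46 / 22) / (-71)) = -92 / 3905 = -0.02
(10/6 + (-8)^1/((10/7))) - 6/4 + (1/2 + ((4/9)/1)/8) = -439/90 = -4.88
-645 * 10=-6450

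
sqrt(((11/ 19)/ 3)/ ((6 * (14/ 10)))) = sqrt(14630)/ 798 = 0.15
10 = 10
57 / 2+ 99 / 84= 831 / 28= 29.68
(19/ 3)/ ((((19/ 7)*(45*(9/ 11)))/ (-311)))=-19.71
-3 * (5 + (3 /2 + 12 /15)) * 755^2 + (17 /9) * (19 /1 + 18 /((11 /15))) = -12483465.25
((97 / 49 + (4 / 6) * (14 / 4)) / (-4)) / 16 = -317 / 4704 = -0.07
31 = 31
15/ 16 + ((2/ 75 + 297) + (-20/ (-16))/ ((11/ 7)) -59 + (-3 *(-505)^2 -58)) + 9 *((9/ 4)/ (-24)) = -20193203821/ 26400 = -764894.08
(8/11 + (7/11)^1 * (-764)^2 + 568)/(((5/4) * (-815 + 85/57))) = -466502592/1275175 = -365.83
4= 4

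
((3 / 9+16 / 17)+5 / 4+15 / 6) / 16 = 1025 / 3264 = 0.31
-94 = -94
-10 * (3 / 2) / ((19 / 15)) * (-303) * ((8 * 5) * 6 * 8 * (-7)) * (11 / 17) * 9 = -90710928000 / 323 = -280838786.38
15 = 15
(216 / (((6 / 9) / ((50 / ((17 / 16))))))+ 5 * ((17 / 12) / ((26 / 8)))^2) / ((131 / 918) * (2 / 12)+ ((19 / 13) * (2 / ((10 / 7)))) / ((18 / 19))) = 70968197700 / 10163101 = 6982.93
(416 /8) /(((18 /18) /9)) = 468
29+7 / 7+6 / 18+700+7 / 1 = 2212 / 3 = 737.33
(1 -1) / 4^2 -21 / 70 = -3 / 10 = -0.30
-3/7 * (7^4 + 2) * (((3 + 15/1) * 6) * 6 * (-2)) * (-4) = -37371456/7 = -5338779.43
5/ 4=1.25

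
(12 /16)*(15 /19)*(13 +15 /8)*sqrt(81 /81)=5355 /608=8.81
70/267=0.26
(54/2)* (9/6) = 40.50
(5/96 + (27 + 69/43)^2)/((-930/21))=-203346703/11005248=-18.48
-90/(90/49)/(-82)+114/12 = 414/41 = 10.10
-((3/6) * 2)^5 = -1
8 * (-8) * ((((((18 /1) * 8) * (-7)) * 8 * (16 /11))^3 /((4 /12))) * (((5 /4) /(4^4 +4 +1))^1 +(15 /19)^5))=9223520912825807913615360 /95574945301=96505636323176.66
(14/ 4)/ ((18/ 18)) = 7/ 2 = 3.50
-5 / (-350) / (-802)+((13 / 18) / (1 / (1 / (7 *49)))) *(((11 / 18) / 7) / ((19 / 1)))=-120581 / 14817507390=-0.00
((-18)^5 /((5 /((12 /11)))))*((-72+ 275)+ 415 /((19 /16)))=-238017543552 /1045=-227767984.26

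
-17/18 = -0.94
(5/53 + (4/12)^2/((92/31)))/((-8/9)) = -0.15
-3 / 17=-0.18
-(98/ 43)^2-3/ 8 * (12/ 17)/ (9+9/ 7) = -2625231/ 502928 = -5.22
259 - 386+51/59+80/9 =-62258/531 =-117.25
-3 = -3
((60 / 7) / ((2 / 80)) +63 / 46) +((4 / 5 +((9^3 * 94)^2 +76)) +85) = 7560259223063 / 1610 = 4695813182.03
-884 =-884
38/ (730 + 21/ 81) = 1026/ 19717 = 0.05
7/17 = 0.41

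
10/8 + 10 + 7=73/4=18.25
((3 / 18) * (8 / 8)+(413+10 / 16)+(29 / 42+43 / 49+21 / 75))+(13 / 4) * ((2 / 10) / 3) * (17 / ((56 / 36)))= 2048237 / 4900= 418.01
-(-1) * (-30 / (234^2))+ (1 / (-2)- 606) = -2767462 / 4563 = -606.50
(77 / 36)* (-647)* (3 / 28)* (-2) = 7117 / 24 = 296.54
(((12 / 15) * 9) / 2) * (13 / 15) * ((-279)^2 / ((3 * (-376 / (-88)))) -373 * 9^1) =9955764 / 1175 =8472.99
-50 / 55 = -10 / 11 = -0.91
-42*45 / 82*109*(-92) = 9476460 / 41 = 231133.17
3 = 3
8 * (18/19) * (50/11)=7200/209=34.45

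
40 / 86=20 / 43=0.47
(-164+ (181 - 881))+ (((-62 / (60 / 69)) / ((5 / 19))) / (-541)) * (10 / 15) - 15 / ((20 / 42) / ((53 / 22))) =-1677383057 / 1785300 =-939.55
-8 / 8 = -1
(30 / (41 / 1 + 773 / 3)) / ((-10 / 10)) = -45 / 448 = -0.10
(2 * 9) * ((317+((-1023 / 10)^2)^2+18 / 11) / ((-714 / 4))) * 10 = -36142462428753 / 327250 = -110442971.52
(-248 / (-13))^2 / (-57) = -61504 / 9633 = -6.38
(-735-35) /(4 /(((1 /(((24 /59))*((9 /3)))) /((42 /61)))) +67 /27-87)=5344515 /563309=9.49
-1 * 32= -32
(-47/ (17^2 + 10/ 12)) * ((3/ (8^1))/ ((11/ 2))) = -0.01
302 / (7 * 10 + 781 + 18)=302 / 869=0.35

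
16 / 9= 1.78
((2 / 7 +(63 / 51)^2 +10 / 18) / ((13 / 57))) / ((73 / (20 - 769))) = -87622300 / 822783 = -106.50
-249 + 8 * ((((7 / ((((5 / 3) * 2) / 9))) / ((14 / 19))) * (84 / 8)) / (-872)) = -251.47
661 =661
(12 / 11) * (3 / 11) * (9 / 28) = 81 / 847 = 0.10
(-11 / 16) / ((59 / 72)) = -99 / 118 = -0.84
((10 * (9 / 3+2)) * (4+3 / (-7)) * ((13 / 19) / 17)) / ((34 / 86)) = 698750 / 38437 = 18.18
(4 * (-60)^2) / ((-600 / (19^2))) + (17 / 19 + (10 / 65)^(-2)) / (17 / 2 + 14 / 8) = -6745977 / 779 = -8659.79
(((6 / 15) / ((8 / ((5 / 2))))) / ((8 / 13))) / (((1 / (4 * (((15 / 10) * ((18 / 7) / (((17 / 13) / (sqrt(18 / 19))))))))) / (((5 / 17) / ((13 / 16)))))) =0.84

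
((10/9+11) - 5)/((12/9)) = 16/3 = 5.33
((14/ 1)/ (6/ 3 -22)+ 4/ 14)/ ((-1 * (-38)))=-29/ 2660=-0.01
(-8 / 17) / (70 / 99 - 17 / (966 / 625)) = 255024 / 5577445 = 0.05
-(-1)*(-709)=-709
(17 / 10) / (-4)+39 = 1543 / 40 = 38.58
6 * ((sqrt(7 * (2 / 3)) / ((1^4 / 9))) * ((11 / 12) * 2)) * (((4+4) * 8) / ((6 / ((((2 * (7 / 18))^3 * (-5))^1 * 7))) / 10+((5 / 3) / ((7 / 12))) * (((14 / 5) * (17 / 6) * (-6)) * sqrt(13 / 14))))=-1034897075520000 * sqrt(39) / 61881016237031+277252113600 * sqrt(42) / 61881016237031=-104.41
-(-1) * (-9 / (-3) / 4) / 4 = 0.19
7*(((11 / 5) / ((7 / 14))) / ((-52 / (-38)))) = 1463 / 65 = 22.51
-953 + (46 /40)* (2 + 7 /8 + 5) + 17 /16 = -942.88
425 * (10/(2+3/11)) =1870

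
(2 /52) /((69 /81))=27 /598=0.05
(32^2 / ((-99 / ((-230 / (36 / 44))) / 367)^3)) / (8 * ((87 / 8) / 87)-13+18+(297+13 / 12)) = 2463438070255616000 / 646409403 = 3810956429.20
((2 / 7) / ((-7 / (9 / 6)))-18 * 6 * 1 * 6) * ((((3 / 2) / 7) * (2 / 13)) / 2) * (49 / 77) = -95265 / 14014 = -6.80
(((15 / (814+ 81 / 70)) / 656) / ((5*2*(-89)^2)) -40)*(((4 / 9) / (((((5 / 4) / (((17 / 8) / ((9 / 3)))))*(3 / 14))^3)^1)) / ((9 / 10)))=-3997183649652283853 / 10942480860226290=-365.29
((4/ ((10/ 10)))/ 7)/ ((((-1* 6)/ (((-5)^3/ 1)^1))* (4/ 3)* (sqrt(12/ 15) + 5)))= 3125/ 1694 - 125* sqrt(5)/ 847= 1.51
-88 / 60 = -22 / 15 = -1.47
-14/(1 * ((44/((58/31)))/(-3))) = 609/341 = 1.79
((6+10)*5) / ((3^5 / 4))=320 / 243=1.32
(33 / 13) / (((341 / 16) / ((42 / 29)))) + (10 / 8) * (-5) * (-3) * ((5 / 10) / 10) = 207561 / 186992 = 1.11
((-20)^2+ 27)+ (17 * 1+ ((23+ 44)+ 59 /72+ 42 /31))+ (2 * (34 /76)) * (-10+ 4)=21535031 /42408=507.81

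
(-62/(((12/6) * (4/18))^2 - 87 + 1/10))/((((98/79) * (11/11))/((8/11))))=15869520/37853431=0.42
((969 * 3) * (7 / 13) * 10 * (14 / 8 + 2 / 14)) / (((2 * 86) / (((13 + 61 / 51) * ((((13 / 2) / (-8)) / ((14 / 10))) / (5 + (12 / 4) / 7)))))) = -261.44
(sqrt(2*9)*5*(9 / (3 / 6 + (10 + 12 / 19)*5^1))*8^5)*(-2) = -336199680*sqrt(2) / 2039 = -233182.02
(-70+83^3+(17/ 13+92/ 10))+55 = 37165863/ 65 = 571782.51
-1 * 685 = -685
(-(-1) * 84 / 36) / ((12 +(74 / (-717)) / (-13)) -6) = 3107 / 8000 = 0.39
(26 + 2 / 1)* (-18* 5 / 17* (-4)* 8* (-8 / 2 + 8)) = 322560 / 17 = 18974.12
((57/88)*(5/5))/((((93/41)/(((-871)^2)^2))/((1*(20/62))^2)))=11208566850007475/655402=17101819722.87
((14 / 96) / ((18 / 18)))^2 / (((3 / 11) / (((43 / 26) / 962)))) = 23177 / 172882944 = 0.00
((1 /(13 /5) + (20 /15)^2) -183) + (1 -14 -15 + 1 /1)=-24317 /117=-207.84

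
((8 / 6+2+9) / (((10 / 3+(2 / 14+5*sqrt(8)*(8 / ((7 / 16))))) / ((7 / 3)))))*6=-264698 / 29485871+13923840*sqrt(2) / 29485871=0.66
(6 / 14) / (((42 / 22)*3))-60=-8809 / 147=-59.93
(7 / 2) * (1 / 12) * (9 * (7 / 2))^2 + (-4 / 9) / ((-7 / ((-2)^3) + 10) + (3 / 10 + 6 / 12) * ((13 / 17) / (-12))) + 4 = 621868487 / 2119776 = 293.37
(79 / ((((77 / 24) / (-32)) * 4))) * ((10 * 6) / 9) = -101120 / 77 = -1313.25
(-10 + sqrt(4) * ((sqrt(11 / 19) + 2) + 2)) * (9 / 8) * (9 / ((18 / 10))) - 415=-1705 / 4 + 45 * sqrt(209) / 76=-417.69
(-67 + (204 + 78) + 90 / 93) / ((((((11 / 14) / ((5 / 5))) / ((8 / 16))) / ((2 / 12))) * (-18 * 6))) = -46865 / 220968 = -0.21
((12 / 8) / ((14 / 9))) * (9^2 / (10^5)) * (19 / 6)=13851 / 5600000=0.00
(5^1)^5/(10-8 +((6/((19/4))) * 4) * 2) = 11875/46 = 258.15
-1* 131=-131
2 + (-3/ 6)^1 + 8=19/ 2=9.50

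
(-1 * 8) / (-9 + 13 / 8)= 64 / 59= 1.08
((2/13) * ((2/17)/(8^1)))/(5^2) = 1/11050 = 0.00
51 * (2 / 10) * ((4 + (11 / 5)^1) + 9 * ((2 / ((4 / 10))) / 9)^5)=3723272 / 54675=68.10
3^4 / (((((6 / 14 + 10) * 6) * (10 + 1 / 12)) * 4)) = 0.03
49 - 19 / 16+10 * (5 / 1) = 1565 / 16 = 97.81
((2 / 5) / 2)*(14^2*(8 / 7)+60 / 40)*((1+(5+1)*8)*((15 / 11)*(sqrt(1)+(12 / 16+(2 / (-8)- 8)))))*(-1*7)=548457 / 4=137114.25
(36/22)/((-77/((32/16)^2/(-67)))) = 72/56749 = 0.00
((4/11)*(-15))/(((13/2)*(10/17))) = -1.43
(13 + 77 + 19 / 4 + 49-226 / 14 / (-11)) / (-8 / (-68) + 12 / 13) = 9884667 / 70840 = 139.54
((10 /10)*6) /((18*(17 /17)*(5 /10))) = 2 /3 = 0.67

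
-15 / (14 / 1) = -15 / 14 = -1.07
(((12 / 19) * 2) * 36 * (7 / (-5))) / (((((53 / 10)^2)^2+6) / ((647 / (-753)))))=372672000 / 5416549127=0.07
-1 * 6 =-6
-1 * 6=-6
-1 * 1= -1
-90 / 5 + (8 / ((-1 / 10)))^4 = 40959982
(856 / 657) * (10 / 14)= 4280 / 4599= 0.93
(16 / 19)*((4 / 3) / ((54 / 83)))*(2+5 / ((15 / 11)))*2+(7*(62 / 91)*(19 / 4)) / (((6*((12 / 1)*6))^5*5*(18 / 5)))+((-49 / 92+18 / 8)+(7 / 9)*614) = 1534971448690313784689 / 3077131273777446912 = 498.83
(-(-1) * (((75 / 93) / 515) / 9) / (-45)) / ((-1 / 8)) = 8 / 258633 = 0.00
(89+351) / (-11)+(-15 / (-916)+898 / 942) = -16839091 / 431436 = -39.03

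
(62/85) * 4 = 248/85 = 2.92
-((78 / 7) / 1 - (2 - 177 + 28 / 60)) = -19496 / 105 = -185.68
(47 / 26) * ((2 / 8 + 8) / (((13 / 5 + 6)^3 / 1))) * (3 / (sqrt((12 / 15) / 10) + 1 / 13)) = -14540625 / 199085528 + 37805625 * sqrt(2) / 199085528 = 0.20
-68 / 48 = -17 / 12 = -1.42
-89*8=-712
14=14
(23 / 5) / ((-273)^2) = 23 / 372645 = 0.00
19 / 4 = 4.75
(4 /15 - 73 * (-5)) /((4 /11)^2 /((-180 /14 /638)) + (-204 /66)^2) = 1988877 /16292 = 122.08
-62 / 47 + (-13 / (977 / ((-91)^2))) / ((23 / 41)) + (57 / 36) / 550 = -1378327451197 / 6970504200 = -197.74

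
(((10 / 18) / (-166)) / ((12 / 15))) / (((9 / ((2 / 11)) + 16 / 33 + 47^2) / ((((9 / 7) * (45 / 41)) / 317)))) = -37125 / 4503358239604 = -0.00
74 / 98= 37 / 49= 0.76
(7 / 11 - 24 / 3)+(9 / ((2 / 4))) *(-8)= -1665 / 11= -151.36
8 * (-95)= -760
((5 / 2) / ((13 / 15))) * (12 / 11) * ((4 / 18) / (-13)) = -100 / 1859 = -0.05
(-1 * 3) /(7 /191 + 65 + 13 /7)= -4011 /89437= -0.04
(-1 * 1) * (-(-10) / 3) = -10 / 3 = -3.33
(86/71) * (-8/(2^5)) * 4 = -86/71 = -1.21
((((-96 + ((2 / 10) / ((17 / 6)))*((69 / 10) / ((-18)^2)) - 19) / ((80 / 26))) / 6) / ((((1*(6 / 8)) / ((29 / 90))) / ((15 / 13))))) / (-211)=51024833 / 3486564000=0.01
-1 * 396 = -396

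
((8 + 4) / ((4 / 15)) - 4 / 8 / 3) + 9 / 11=3013 / 66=45.65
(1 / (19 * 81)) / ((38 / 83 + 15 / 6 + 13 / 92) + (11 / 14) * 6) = 53452 / 642752577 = 0.00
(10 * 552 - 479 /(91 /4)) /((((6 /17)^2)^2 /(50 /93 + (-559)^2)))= 303643352869226243 /2742012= 110737426703.17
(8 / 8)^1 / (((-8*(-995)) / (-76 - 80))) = -39 / 1990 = -0.02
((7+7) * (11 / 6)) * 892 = 68684 / 3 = 22894.67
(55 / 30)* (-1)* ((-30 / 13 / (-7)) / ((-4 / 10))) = 275 / 182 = 1.51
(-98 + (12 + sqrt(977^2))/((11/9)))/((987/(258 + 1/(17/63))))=188.57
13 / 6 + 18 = 121 / 6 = 20.17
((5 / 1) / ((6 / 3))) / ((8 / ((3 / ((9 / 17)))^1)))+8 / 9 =383 / 144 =2.66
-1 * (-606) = 606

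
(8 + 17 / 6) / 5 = 13 / 6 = 2.17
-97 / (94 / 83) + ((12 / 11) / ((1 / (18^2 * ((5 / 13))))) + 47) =97.30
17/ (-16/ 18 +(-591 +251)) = -153/ 3068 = -0.05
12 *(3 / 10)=18 / 5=3.60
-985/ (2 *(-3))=985/ 6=164.17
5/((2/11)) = 55/2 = 27.50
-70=-70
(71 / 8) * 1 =71 / 8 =8.88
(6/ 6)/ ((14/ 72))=36/ 7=5.14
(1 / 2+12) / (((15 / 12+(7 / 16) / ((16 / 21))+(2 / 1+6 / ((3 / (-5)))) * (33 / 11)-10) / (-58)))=185600 / 8237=22.53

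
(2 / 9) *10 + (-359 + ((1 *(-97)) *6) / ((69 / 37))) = -138455 / 207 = -668.86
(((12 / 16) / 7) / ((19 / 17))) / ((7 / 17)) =867 / 3724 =0.23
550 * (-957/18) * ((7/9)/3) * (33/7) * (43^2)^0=-964975/27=-35739.81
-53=-53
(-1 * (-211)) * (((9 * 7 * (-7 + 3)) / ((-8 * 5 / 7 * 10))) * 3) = 279153 / 100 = 2791.53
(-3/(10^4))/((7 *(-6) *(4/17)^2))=289/2240000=0.00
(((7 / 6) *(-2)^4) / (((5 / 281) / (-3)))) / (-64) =1967 / 40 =49.18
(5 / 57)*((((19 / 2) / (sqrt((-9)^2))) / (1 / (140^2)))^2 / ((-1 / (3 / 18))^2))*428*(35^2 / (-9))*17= -20330335445000000 / 19683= -1032888047807.75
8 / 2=4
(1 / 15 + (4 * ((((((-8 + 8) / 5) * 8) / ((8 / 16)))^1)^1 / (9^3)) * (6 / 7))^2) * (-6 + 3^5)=79 / 5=15.80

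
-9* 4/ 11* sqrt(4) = -72/ 11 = -6.55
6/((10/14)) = 42/5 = 8.40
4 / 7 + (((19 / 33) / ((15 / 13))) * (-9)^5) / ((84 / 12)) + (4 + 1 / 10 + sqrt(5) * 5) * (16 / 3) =-967157 / 231 + 80 * sqrt(5) / 3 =-4127.20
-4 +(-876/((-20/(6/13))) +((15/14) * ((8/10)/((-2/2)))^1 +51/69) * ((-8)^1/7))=1197738/73255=16.35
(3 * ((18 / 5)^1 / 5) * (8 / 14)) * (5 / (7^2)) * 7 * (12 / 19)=2592 / 4655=0.56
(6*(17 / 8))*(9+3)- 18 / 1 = 135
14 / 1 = 14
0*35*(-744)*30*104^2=0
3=3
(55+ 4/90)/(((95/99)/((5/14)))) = 27247/1330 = 20.49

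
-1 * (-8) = 8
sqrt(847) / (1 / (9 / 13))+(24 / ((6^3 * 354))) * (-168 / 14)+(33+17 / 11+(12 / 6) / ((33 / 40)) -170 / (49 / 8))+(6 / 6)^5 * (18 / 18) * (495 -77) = 447.36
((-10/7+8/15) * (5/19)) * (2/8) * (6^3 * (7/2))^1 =-44.53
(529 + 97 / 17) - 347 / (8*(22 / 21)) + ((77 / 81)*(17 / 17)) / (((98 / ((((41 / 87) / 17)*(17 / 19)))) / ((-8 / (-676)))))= 233785462372051 / 473919093648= 493.30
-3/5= -0.60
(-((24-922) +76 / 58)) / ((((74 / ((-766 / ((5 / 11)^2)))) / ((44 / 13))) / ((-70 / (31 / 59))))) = 20257332.33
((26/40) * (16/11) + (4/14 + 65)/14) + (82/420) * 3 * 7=5233/539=9.71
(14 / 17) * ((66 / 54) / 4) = 77 / 306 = 0.25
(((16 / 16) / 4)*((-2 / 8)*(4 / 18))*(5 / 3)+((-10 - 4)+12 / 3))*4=-2165 / 54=-40.09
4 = 4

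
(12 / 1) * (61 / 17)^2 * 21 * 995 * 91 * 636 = 53998512881040 / 289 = 186846065332.32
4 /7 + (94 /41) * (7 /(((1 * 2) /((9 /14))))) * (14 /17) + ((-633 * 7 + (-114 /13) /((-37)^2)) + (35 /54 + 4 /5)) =-103735882017947 /23444522010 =-4424.74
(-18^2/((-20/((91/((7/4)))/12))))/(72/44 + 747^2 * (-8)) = -429/27280430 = -0.00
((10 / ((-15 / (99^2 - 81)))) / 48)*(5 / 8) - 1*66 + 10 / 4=-1183 / 8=-147.88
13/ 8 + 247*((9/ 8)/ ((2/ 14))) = 7787/ 4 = 1946.75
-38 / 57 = -2 / 3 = -0.67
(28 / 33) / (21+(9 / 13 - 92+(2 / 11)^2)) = -2002 / 165813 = -0.01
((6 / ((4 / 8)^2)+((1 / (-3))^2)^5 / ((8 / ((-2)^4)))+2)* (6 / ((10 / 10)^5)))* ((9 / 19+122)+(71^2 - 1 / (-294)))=805503.47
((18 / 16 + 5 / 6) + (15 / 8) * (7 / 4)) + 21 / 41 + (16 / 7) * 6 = 536329 / 27552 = 19.47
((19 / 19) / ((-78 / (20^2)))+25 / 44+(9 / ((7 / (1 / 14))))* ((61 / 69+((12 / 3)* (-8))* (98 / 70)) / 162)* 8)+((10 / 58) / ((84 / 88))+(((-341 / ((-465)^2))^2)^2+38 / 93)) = -184512985226648382889309 / 44248116664296857812500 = -4.17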